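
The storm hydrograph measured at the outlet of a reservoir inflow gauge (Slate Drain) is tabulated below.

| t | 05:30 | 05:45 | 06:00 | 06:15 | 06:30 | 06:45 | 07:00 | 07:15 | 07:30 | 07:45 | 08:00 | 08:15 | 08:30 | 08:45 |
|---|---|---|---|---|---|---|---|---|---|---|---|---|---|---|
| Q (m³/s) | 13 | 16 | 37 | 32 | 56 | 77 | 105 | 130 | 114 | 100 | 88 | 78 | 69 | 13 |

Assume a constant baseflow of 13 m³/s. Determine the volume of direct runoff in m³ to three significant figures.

Direct-runoff ordinates (Q − Q_b): 0.0, 3.0, 24.0, 19.0, 43.0, 64.0, 92.0, 117.0, 101.0, 87.0, 75.0, 65.0, 56.0, 0.0 m³/s.
ΣQ_DR = 746.0 m³/s.
With Δt = 0.25 h = 900 s, V = ΣQ_DR · Δt = 746.0 × 900 = 6.71 × 10^5 m³.

V ≈ 6.71 × 10^5 m³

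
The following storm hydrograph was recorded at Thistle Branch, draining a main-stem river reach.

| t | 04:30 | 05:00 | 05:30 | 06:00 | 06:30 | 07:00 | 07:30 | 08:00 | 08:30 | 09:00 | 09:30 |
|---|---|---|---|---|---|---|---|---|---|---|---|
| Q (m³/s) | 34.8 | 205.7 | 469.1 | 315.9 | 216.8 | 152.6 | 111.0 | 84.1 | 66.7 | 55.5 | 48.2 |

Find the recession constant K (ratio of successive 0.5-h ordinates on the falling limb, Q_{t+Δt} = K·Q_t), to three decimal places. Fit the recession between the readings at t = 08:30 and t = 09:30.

K ≈ 0.850

Using the recession-limb readings at t = 08:30 and t = 09:30: Q falls from 66.7 to 48.2 m³/s over 2 intervals.
K = (Q₂/Q₁)^(1/2) = (48.2/66.7)^(1/2) = 0.850.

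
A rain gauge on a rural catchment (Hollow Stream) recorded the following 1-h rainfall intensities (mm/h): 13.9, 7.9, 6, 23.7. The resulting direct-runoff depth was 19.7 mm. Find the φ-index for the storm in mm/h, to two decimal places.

Only the 2 blocks with intensity above φ contribute runoff: 13.9, 23.7 mm/h.
Σ(I−φ)·Δt = d  ⇒  (13.9+23.7 − 2φ)·1 = 19.7
φ = (37.60 − 19.7/1) / 2 = 8.95 mm/h.

φ ≈ 8.95 mm/h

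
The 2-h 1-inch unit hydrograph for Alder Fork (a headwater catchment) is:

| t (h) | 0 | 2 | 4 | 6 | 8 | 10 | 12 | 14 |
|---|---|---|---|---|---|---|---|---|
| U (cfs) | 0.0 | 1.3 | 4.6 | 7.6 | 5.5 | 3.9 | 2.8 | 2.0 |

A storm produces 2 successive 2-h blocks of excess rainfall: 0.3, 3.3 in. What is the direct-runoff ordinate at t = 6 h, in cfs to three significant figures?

By discrete convolution, Q_j = Σ (P_i / 1 in) · U_{j−i}.
At t = 6 h (j=3): Q = (0.3/1)·7.6 + (3.3/1)·4.6 = 17.5 cfs.

Q ≈ 17.5 cfs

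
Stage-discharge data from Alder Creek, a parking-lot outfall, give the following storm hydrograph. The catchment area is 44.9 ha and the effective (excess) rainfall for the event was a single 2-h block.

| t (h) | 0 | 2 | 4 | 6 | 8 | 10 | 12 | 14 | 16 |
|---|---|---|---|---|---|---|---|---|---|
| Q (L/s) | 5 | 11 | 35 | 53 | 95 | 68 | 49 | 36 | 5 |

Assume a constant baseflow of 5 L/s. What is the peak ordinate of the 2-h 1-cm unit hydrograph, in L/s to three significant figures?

Direct runoff: 0.0, 6.0, 30.0, 48.0, 90.0, 63.0, 44.0, 31.0, 0.0 L/s; ΣQ_DR = 312.0 L/s, peak = 90.0 L/s.
Runoff depth d = ΣQ_DR·Δt / A = 312.0 × 7200 / (44.9 ha) = 5.003 mm.
The 1-cm UH is the DRH scaled by (10 mm)/d, so U_p = 90.0 × 10/5.003 = 180 L/s.

U_p ≈ 180 L/s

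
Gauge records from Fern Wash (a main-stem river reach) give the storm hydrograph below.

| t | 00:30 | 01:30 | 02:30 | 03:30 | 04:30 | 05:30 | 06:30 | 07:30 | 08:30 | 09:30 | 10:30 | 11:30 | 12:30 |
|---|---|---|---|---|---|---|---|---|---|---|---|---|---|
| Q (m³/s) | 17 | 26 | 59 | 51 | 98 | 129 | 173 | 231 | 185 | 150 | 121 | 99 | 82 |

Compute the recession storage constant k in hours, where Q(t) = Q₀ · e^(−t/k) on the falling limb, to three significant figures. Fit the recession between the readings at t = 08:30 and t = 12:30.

On the falling limb, Q drops from 185 to 82 m³/s between t = 08:30 and t = 12:30 (Δt = 4 h).
k = −Δt / ln(Q₂/Q₁) = −4 / ln(82/185) = 4.92 h.

k ≈ 4.92 h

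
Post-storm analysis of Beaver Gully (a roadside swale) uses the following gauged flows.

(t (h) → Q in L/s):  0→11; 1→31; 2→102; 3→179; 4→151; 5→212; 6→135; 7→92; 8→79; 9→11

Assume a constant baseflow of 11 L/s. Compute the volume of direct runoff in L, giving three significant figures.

Direct-runoff ordinates (Q − Q_b): 0.0, 20.0, 91.0, 168.0, 140.0, 201.0, 124.0, 81.0, 68.0, 0.0 L/s.
ΣQ_DR = 893.0 L/s.
With Δt = 1 h = 3600 s, V = ΣQ_DR · Δt = 893.0 × 3600 = 3.21 × 10^6 L.

V ≈ 3.21 × 10^6 L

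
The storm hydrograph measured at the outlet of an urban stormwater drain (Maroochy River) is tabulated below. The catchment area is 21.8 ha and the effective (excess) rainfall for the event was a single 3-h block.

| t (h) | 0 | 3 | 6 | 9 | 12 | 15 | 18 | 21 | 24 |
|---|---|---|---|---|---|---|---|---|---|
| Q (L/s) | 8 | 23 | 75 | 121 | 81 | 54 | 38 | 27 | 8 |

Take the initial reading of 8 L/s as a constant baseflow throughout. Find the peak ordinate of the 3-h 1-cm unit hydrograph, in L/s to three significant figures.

U_p ≈ 62.8 L/s

Direct runoff: 0.0, 15.0, 67.0, 113.0, 73.0, 46.0, 30.0, 19.0, 0.0 L/s; ΣQ_DR = 363.0 L/s, peak = 113.0 L/s.
Runoff depth d = ΣQ_DR·Δt / A = 363.0 × 10800 / (21.8 ha) = 17.98 mm.
The 1-cm UH is the DRH scaled by (10 mm)/d, so U_p = 113.0 × 10/17.98 = 62.8 L/s.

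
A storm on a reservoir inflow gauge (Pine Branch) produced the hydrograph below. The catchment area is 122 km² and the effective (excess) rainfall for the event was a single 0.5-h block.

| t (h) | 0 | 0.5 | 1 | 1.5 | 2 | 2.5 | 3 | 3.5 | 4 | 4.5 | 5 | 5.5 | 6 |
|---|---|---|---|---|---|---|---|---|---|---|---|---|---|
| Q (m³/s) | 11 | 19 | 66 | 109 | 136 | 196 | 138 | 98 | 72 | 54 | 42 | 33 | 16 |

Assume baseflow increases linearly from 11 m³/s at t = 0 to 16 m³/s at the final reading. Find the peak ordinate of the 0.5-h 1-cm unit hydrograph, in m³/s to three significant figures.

Direct runoff: 0.00, 7.58, 54.17, 96.75, 123.33, 182.92, 124.50, 84.08, 57.67, 39.25, 26.83, 17.42, 0.00 m³/s; ΣQ_DR = 814.5 m³/s, peak = 182.92 m³/s.
Runoff depth d = ΣQ_DR·Δt / A = 814.5 × 1800 / (122 km²) = 12.02 mm.
The 1-cm UH is the DRH scaled by (10 mm)/d, so U_p = 182.92 × 10/12.02 = 152 m³/s.

U_p ≈ 152 m³/s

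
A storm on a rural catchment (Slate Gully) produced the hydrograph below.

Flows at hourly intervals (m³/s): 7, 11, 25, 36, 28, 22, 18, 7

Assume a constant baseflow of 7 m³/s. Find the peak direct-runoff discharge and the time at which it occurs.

Subtracting baseflow gives direct-runoff ordinates: 0.0, 4.0, 18.0, 29.0, 21.0, 15.0, 11.0, 0.0 m³/s.
The maximum is 29.0 m³/s, occurring at the reading for t = 3 h.

Q_p = 29.0 m³/s at t = 3 h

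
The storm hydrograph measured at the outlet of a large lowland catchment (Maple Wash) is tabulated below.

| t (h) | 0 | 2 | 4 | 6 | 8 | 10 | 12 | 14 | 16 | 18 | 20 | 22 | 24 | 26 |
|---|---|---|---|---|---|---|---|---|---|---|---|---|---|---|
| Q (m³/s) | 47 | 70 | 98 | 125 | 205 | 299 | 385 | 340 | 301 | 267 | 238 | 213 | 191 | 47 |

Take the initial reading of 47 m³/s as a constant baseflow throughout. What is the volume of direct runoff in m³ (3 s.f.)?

Direct-runoff ordinates (Q − Q_b): 0.0, 23.0, 51.0, 78.0, 158.0, 252.0, 338.0, 293.0, 254.0, 220.0, 191.0, 166.0, 144.0, 0.0 m³/s.
ΣQ_DR = 2168 m³/s.
With Δt = 2 h = 7200 s, V = ΣQ_DR · Δt = 2168 × 7200 = 1.56 × 10^7 m³.

V ≈ 1.56 × 10^7 m³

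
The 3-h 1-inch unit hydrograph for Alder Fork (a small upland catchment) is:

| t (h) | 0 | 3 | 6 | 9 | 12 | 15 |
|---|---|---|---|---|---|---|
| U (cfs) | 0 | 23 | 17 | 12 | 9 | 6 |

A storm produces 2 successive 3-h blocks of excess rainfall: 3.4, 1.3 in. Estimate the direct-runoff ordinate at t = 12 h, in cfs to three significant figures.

Q ≈ 46.2 cfs

By discrete convolution, Q_j = Σ (P_i / 1 in) · U_{j−i}.
At t = 12 h (j=4): Q = (3.4/1)·9 + (1.3/1)·12 = 46.2 cfs.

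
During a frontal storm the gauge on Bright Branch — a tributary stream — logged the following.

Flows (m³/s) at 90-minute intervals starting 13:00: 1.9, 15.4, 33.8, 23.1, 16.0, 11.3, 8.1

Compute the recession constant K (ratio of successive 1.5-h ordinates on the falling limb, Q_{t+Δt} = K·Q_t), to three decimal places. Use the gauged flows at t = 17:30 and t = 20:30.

Using the recession-limb readings at t = 17:30 and t = 20:30: Q falls from 23.1 to 11.3 m³/s over 2 intervals.
K = (Q₂/Q₁)^(1/2) = (11.3/23.1)^(1/2) = 0.699.

K ≈ 0.699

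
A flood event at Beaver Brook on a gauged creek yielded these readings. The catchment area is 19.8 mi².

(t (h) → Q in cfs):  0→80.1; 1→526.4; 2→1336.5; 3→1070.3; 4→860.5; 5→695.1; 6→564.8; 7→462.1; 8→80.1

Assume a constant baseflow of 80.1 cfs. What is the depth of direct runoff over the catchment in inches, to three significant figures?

d ≈ 0.388 in

Direct runoff: 0.0, 446.3, 1256.4, 990.2, 780.4, 615.0, 484.7, 382.0, 0.0 cfs; ΣQ_DR = 4955 cfs.
V = ΣQ_DR · Δt = 4955 × 3600 s = 1.784 × 10^7 ft³.
Over A = 19.8 mi², depth = V / A = 0.388 in.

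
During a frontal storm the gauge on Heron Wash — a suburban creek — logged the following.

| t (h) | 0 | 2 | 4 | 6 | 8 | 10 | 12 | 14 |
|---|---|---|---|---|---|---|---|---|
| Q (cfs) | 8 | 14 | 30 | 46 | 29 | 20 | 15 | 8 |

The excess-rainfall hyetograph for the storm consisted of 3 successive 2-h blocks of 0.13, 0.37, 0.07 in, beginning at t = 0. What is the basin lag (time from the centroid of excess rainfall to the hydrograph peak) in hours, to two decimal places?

t_L ≈ 3.21 h

Centroid of excess rainfall: t_c = Σ P_i·t̄_i / ΣP_i = 2.7895 h (block centres at 1, 3, 5 h).
Hydrograph peak occurs at t = 6 h, so basin lag t_L = 6 − 2.7895 = 3.21 h.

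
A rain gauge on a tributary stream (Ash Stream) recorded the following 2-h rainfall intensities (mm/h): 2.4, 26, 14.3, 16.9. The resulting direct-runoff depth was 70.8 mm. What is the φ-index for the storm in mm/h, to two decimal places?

Only the 3 blocks with intensity above φ contribute runoff: 26, 14.3, 16.9 mm/h.
Σ(I−φ)·Δt = d  ⇒  (26+14.3+16.9 − 3φ)·2 = 70.8
φ = (57.20 − 70.8/2) / 3 = 7.27 mm/h.

φ ≈ 7.27 mm/h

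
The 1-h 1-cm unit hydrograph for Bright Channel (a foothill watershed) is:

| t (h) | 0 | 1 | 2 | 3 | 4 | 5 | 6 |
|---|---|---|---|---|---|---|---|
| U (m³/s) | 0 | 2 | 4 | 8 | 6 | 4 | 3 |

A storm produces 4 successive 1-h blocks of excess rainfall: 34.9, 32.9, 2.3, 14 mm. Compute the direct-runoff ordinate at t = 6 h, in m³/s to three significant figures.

Q ≈ 36.2 m³/s

By discrete convolution, Q_j = Σ (P_i / 10 mm) · U_{j−i}.
At t = 6 h (j=6): Q = (34.9/10)·3 + (32.9/10)·4 + (2.3/10)·6 + (14/10)·8 = 36.2 m³/s.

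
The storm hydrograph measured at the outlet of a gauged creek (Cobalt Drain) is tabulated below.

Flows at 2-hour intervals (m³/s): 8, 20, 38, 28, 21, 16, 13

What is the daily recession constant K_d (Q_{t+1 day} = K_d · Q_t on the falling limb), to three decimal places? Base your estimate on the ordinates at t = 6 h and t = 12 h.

K_d ≈ 0.046

Between t = 6 h and t = 12 h the flow falls from 28 to 13 m³/s over 3×2 h = 6 h.
Per-interval ratio K = (13/28)^(1/3) = 0.7743; K_d = K^(24/2) = 0.046.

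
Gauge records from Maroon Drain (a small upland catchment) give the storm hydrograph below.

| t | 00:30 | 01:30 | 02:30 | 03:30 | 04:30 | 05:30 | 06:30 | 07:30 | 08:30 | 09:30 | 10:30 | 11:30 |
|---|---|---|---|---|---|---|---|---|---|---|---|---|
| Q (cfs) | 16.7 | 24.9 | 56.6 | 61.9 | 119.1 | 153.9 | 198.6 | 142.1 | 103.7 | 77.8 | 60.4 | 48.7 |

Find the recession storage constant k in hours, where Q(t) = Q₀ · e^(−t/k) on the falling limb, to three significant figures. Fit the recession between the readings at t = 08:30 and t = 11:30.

k ≈ 3.97 h

On the falling limb, Q drops from 103.7 to 48.7 cfs between t = 08:30 and t = 11:30 (Δt = 3 h).
k = −Δt / ln(Q₂/Q₁) = −3 / ln(48.7/103.7) = 3.97 h.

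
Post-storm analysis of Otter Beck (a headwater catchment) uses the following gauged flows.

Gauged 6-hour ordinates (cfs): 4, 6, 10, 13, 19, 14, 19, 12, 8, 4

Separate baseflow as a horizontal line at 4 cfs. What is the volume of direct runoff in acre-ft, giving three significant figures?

V ≈ 34.2 acre-ft

Direct-runoff ordinates (Q − Q_b): 0.0, 2.0, 6.0, 9.0, 15.0, 10.0, 15.0, 8.0, 4.0, 0.0 cfs.
ΣQ_DR = 69.00 cfs.
With Δt = 6 h = 21600 s, V = ΣQ_DR · Δt = 69.00 × 21600 = 1.49 × 10^6 ft³ = 34.2 acre-ft.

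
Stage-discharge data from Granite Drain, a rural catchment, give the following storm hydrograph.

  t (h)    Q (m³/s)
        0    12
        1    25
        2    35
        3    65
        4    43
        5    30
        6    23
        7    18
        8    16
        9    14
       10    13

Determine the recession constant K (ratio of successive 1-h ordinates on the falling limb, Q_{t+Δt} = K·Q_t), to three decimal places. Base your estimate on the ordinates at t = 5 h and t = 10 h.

K ≈ 0.846

Using the recession-limb readings at t = 5 h and t = 10 h: Q falls from 30 to 13 m³/s over 5 intervals.
K = (Q₂/Q₁)^(1/5) = (13/30)^(1/5) = 0.846.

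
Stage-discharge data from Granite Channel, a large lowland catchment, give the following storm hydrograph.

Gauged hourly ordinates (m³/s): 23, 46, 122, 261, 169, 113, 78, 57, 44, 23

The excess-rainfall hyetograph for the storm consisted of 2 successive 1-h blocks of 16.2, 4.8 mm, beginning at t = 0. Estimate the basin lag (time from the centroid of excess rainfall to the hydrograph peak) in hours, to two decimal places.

t_L ≈ 2.27 h

Centroid of excess rainfall: t_c = Σ P_i·t̄_i / ΣP_i = 0.7286 h (block centres at 0.5, 1.5 h).
Hydrograph peak occurs at t = 3 h, so basin lag t_L = 3 − 0.7286 = 2.27 h.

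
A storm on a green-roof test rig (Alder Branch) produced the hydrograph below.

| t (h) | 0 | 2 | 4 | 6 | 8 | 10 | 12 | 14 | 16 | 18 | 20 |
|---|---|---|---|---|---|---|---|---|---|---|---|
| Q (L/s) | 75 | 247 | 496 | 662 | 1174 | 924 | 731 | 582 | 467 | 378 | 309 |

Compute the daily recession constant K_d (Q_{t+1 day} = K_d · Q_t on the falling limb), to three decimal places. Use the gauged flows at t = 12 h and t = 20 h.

Between t = 12 h and t = 20 h the flow falls from 731 to 309 L/s over 4×2 h = 8 h.
Per-interval ratio K = (309/731)^(1/4) = 0.8063; K_d = K^(24/2) = 0.076.

K_d ≈ 0.076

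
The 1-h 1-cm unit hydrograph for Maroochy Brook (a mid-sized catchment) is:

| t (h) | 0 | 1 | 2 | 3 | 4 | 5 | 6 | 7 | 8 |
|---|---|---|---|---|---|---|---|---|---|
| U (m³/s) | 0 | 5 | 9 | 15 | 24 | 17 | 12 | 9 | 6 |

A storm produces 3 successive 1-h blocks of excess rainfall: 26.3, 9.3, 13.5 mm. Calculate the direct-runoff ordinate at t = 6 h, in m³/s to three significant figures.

By discrete convolution, Q_j = Σ (P_i / 10 mm) · U_{j−i}.
At t = 6 h (j=6): Q = (26.3/10)·12 + (9.3/10)·17 + (13.5/10)·24 = 79.8 m³/s.

Q ≈ 79.8 m³/s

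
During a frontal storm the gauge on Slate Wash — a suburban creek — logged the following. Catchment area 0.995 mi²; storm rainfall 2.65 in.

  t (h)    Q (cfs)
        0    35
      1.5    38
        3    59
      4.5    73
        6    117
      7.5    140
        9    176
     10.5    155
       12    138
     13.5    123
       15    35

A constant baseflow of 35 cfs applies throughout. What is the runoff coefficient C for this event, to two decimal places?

C ≈ 0.62

ΣQ_DR = 704.0 cfs; V = ΣQ_DR·Δt = 3.802 × 10^6 ft³.
Runoff depth d = V / A = 1.645 in.
C = d / P = 1.645 / 2.65 = 0.62.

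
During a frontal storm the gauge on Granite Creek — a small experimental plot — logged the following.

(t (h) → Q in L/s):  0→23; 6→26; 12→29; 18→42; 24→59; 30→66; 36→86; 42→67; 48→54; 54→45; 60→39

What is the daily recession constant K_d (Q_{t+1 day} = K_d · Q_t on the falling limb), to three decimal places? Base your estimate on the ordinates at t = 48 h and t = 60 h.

K_d ≈ 0.522

Between t = 48 h and t = 60 h the flow falls from 54 to 39 L/s over 2×6 h = 12 h.
Per-interval ratio K = (39/54)^(1/2) = 0.8498; K_d = K^(24/6) = 0.522.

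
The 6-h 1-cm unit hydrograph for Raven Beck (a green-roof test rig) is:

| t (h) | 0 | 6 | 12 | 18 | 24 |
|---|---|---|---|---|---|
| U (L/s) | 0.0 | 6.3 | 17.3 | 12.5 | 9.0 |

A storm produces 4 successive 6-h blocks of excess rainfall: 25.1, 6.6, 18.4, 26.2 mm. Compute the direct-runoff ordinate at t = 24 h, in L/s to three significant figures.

Q ≈ 79.2 L/s

By discrete convolution, Q_j = Σ (P_i / 10 mm) · U_{j−i}.
At t = 24 h (j=4): Q = (25.1/10)·9.0 + (6.6/10)·12.5 + (18.4/10)·17.3 + (26.2/10)·6.3 = 79.2 L/s.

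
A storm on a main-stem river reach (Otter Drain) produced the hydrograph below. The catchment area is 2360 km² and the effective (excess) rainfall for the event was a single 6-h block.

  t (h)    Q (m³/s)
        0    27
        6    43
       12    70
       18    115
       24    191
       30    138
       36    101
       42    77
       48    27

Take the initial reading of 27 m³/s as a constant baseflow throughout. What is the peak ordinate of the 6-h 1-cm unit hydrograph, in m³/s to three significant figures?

Direct runoff: 0.0, 16.0, 43.0, 88.0, 164.0, 111.0, 74.0, 50.0, 0.0 m³/s; ΣQ_DR = 546.0 m³/s, peak = 164.0 m³/s.
Runoff depth d = ΣQ_DR·Δt / A = 546.0 × 21600 / (2360 km²) = 4.997 mm.
The 1-cm UH is the DRH scaled by (10 mm)/d, so U_p = 164.0 × 10/4.997 = 328 m³/s.

U_p ≈ 328 m³/s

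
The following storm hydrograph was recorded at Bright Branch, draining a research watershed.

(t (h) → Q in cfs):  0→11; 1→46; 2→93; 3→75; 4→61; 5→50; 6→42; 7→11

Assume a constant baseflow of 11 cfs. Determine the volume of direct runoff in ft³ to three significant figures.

V ≈ 1.08 × 10^6 ft³

Direct-runoff ordinates (Q − Q_b): 0.0, 35.0, 82.0, 64.0, 50.0, 39.0, 31.0, 0.0 cfs.
ΣQ_DR = 301.0 cfs.
With Δt = 1 h = 3600 s, V = ΣQ_DR · Δt = 301.0 × 3600 = 1.08 × 10^6 ft³.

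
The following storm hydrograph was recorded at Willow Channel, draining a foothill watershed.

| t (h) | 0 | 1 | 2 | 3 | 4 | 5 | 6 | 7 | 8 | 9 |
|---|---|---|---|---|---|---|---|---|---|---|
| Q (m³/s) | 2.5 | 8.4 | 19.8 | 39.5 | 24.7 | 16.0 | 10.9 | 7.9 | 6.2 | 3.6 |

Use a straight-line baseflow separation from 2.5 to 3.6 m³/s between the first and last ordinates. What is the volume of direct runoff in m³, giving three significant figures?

Direct-runoff ordinates (Q − Q_b): 0.00, 5.78, 17.06, 36.63, 21.71, 12.89, 7.67, 4.54, 2.72, 0.00 m³/s.
ΣQ_DR = 109.0 m³/s.
With Δt = 1 h = 3600 s, V = ΣQ_DR · Δt = 109.0 × 3600 = 3.92 × 10^5 m³.

V ≈ 3.92 × 10^5 m³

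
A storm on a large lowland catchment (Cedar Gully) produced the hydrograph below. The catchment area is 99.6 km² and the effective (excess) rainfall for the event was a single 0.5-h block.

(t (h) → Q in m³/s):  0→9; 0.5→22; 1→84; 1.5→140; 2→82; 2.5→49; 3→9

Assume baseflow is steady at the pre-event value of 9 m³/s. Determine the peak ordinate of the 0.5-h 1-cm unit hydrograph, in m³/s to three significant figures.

Direct runoff: 0.0, 13.0, 75.0, 131.0, 73.0, 40.0, 0.0 m³/s; ΣQ_DR = 332.0 m³/s, peak = 131.0 m³/s.
Runoff depth d = ΣQ_DR·Δt / A = 332.0 × 1800 / (99.6 km²) = 6.000 mm.
The 1-cm UH is the DRH scaled by (10 mm)/d, so U_p = 131.0 × 10/6.000 = 218 m³/s.

U_p ≈ 218 m³/s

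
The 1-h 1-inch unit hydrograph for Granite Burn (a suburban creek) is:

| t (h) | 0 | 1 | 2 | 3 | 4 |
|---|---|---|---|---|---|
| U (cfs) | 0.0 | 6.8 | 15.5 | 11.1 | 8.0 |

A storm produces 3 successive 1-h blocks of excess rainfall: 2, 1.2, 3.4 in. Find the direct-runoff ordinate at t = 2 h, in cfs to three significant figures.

Q ≈ 39.2 cfs

By discrete convolution, Q_j = Σ (P_i / 1 in) · U_{j−i}.
At t = 2 h (j=2): Q = (2/1)·15.5 + (1.2/1)·6.8 + (3.4/1)·0.0 = 39.2 cfs.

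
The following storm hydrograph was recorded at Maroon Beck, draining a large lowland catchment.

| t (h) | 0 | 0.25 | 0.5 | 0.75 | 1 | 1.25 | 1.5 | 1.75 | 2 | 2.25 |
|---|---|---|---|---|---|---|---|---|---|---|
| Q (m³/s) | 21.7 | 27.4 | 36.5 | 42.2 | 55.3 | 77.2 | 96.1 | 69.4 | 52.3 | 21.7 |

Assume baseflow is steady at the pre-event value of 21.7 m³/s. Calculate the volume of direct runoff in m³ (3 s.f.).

V ≈ 2.55 × 10^5 m³

Direct-runoff ordinates (Q − Q_b): 0.0, 5.7, 14.8, 20.5, 33.6, 55.5, 74.4, 47.7, 30.6, 0.0 m³/s.
ΣQ_DR = 282.8 m³/s.
With Δt = 0.25 h = 900 s, V = ΣQ_DR · Δt = 282.8 × 900 = 2.55 × 10^5 m³.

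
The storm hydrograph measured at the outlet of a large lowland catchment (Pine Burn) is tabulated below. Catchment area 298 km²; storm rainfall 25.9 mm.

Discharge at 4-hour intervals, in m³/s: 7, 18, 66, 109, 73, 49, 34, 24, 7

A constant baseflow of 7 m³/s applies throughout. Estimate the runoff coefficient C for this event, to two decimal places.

ΣQ_DR = 324.0 m³/s; V = ΣQ_DR·Δt = 4.666 × 10^6 m³.
Runoff depth d = V / A = 15.66 mm.
C = d / P = 15.66 / 25.9 = 0.60.

C ≈ 0.60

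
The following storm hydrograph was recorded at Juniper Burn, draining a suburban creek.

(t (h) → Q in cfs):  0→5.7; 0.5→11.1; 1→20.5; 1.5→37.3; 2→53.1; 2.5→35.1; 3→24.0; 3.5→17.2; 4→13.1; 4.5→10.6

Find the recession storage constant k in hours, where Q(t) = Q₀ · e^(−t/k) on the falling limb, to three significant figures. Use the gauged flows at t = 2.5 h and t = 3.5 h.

k ≈ 1.40 h

On the falling limb, Q drops from 35.1 to 17.2 cfs between t = 2.5 h and t = 3.5 h (Δt = 1 h).
k = −Δt / ln(Q₂/Q₁) = −1 / ln(17.2/35.1) = 1.40 h.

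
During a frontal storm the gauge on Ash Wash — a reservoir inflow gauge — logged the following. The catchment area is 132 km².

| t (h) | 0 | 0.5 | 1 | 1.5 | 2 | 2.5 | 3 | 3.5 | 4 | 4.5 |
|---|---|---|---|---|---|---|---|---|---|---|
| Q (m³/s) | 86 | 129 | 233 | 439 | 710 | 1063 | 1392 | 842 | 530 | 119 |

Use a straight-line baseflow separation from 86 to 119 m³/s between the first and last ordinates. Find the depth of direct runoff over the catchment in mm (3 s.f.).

Direct runoff: 0.00, 39.33, 139.67, 342.00, 609.33, 958.67, 1284.00, 730.33, 414.67, 0.00 m³/s; ΣQ_DR = 4518 m³/s.
V = ΣQ_DR · Δt = 4518 × 1800 s = 8.132 × 10^6 m³.
Over A = 132 km², depth = V / A = 61.6 mm.

d ≈ 61.6 mm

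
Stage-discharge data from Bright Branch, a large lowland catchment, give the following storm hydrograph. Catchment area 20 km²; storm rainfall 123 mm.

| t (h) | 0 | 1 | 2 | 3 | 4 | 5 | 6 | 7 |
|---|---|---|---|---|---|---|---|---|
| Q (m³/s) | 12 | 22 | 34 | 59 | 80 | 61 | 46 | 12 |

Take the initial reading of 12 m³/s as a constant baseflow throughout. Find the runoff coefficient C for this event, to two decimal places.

ΣQ_DR = 230.0 m³/s; V = ΣQ_DR·Δt = 8.280 × 10^5 m³.
Runoff depth d = V / A = 41.40 mm.
C = d / P = 41.40 / 123 = 0.34.

C ≈ 0.34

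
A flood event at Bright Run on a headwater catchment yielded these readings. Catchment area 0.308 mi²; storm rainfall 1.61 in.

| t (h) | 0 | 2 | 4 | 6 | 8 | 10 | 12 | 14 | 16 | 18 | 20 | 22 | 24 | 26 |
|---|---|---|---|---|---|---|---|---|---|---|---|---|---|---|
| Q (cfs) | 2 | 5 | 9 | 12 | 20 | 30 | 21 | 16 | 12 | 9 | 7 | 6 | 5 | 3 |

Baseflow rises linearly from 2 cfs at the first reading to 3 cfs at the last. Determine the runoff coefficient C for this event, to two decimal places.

ΣQ_DR = 122.0 cfs; V = ΣQ_DR·Δt = 8.784 × 10^5 ft³.
Runoff depth d = V / A = 1.228 in.
C = d / P = 1.228 / 1.61 = 0.76.

C ≈ 0.76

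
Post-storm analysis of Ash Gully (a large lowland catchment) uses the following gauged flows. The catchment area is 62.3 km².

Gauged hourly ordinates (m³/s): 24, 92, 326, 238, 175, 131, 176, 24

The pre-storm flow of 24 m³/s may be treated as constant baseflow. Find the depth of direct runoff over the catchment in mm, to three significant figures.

Direct runoff: 0.0, 68.0, 302.0, 214.0, 151.0, 107.0, 152.0, 0.0 m³/s; ΣQ_DR = 994.0 m³/s.
V = ΣQ_DR · Δt = 994.0 × 3600 s = 3.578 × 10^6 m³.
Over A = 62.3 km², depth = V / A = 57.4 mm.

d ≈ 57.4 mm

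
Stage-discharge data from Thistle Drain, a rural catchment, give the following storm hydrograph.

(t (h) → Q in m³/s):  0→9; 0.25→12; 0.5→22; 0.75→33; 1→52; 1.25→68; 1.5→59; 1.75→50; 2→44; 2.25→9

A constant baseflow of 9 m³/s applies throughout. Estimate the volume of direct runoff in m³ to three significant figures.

V ≈ 2.41 × 10^5 m³

Direct-runoff ordinates (Q − Q_b): 0.0, 3.0, 13.0, 24.0, 43.0, 59.0, 50.0, 41.0, 35.0, 0.0 m³/s.
ΣQ_DR = 268.0 m³/s.
With Δt = 0.25 h = 900 s, V = ΣQ_DR · Δt = 268.0 × 900 = 2.41 × 10^5 m³.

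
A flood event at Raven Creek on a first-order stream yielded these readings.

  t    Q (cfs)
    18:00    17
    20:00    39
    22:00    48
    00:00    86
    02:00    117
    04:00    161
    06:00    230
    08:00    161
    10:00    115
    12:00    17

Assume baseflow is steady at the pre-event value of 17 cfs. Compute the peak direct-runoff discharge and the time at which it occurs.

Subtracting baseflow gives direct-runoff ordinates: 0.0, 22.0, 31.0, 69.0, 100.0, 144.0, 213.0, 144.0, 98.0, 0.0 cfs.
The maximum is 213.0 cfs, occurring at the reading for t = 06:00.

Q_p = 213.0 cfs at t = 06:00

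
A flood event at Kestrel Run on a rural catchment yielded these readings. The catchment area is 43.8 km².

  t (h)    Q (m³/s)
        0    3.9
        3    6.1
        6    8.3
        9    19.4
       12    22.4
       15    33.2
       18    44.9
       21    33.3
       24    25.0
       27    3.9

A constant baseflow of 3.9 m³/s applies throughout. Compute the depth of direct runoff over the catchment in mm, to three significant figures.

d ≈ 39.8 mm

Direct runoff: 0.0, 2.2, 4.4, 15.5, 18.5, 29.3, 41.0, 29.4, 21.1, 0.0 m³/s; ΣQ_DR = 161.4 m³/s.
V = ΣQ_DR · Δt = 161.4 × 10800 s = 1.743 × 10^6 m³.
Over A = 43.8 km², depth = V / A = 39.8 mm.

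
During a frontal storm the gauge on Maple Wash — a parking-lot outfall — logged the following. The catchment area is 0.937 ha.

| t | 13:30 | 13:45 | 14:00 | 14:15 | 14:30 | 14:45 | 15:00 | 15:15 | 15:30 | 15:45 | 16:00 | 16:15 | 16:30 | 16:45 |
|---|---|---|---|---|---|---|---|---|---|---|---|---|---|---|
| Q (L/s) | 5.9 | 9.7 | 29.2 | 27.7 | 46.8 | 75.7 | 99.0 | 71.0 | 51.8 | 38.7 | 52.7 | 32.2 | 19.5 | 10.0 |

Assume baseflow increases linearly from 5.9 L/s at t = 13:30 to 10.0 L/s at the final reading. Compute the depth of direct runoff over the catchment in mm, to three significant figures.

Direct runoff: 0.00, 3.48, 22.67, 20.85, 39.64, 68.22, 91.21, 62.89, 43.38, 29.96, 43.65, 22.83, 9.82, 0.00 L/s; ΣQ_DR = 458.6 L/s.
V = ΣQ_DR · Δt = 458.6 × 900 s = 4.127 × 10^5 L.
Over A = 0.937 ha, depth = V / A = 44.0 mm.

d ≈ 44.0 mm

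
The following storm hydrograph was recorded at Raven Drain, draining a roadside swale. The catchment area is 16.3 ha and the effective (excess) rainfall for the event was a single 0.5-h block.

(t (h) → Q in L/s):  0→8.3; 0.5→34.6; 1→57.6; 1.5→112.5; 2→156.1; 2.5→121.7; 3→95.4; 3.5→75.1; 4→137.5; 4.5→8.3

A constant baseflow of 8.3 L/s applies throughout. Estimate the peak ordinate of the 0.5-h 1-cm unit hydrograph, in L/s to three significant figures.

Direct runoff: 0.0, 26.3, 49.3, 104.2, 147.8, 113.4, 87.1, 66.8, 129.2, 0.0 L/s; ΣQ_DR = 724.1 L/s, peak = 147.8 L/s.
Runoff depth d = ΣQ_DR·Δt / A = 724.1 × 1800 / (16.3 ha) = 7.996 mm.
The 1-cm UH is the DRH scaled by (10 mm)/d, so U_p = 147.8 × 10/7.996 = 185 L/s.

U_p ≈ 185 L/s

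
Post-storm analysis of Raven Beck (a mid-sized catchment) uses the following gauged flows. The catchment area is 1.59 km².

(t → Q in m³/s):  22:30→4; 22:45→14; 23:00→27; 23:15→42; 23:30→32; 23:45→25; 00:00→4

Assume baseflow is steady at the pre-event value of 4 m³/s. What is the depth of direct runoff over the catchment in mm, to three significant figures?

Direct runoff: 0.0, 10.0, 23.0, 38.0, 28.0, 21.0, 0.0 m³/s; ΣQ_DR = 120.0 m³/s.
V = ΣQ_DR · Δt = 120.0 × 900 s = 1.080 × 10^5 m³.
Over A = 1.59 km², depth = V / A = 67.9 mm.

d ≈ 67.9 mm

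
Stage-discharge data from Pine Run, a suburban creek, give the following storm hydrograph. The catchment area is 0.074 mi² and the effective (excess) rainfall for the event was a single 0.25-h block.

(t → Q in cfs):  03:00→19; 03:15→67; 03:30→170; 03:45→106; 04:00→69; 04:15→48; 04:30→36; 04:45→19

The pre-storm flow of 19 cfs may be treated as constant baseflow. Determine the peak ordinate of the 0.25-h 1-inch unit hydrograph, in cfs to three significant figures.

Direct runoff: 0.0, 48.0, 151.0, 87.0, 50.0, 29.0, 17.0, 0.0 cfs; ΣQ_DR = 382.0 cfs, peak = 151.0 cfs.
Runoff depth d = ΣQ_DR·Δt / A = 382.0 × 900 / (0.074 mi²) = 2.000 in.
The 1-inch UH is the DRH scaled by (1 in)/d, so U_p = 151.0 × 1/2.000 = 75.5 cfs.

U_p ≈ 75.5 cfs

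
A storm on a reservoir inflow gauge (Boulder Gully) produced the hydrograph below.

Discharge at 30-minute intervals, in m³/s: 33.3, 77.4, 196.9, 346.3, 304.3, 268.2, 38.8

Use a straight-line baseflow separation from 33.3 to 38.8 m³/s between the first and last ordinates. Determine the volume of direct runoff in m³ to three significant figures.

V ≈ 1.82 × 10^6 m³

Direct-runoff ordinates (Q − Q_b): 0.00, 43.18, 161.77, 310.25, 267.33, 230.32, 0.00 m³/s.
ΣQ_DR = 1013 m³/s.
With Δt = 0.5 h = 1800 s, V = ΣQ_DR · Δt = 1013 × 1800 = 1.82 × 10^6 m³.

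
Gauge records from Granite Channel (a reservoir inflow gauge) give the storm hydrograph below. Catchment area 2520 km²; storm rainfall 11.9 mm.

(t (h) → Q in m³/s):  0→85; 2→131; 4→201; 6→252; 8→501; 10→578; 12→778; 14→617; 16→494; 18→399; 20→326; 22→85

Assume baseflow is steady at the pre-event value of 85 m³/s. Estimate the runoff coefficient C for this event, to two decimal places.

C ≈ 0.82

ΣQ_DR = 3427 m³/s; V = ΣQ_DR·Δt = 2.467 × 10^7 m³.
Runoff depth d = V / A = 9.791 mm.
C = d / P = 9.791 / 11.9 = 0.82.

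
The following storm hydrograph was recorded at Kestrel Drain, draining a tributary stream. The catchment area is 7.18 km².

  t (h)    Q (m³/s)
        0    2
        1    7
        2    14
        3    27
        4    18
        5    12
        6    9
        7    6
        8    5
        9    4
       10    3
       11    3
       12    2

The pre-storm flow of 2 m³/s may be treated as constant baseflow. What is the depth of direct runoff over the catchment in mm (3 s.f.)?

Direct runoff: 0.0, 5.0, 12.0, 25.0, 16.0, 10.0, 7.0, 4.0, 3.0, 2.0, 1.0, 1.0, 0.0 m³/s; ΣQ_DR = 86.00 m³/s.
V = ΣQ_DR · Δt = 86.00 × 3600 s = 3.096 × 10^5 m³.
Over A = 7.18 km², depth = V / A = 43.1 mm.

d ≈ 43.1 mm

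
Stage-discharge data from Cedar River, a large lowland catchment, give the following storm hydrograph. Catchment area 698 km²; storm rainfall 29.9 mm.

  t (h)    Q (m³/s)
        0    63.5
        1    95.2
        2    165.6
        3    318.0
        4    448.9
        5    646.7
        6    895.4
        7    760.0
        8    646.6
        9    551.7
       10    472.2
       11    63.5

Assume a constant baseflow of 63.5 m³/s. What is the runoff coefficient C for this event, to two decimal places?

ΣQ_DR = 4365 m³/s; V = ΣQ_DR·Δt = 1.572 × 10^7 m³.
Runoff depth d = V / A = 22.51 mm.
C = d / P = 22.51 / 29.9 = 0.75.

C ≈ 0.75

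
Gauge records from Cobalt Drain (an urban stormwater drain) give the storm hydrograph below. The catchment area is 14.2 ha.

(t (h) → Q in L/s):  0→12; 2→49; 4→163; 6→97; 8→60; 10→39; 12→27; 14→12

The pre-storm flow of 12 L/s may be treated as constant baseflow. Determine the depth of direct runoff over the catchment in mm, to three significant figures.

d ≈ 18.4 mm

Direct runoff: 0.0, 37.0, 151.0, 85.0, 48.0, 27.0, 15.0, 0.0 L/s; ΣQ_DR = 363.0 L/s.
V = ΣQ_DR · Δt = 363.0 × 7200 s = 2.614 × 10^6 L.
Over A = 14.2 ha, depth = V / A = 18.4 mm.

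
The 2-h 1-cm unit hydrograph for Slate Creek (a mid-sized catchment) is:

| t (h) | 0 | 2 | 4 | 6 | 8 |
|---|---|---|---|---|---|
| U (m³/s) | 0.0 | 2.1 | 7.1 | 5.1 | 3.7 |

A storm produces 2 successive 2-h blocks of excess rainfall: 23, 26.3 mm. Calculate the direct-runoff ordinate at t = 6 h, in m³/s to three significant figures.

Q ≈ 30.4 m³/s

By discrete convolution, Q_j = Σ (P_i / 10 mm) · U_{j−i}.
At t = 6 h (j=3): Q = (23/10)·5.1 + (26.3/10)·7.1 = 30.4 m³/s.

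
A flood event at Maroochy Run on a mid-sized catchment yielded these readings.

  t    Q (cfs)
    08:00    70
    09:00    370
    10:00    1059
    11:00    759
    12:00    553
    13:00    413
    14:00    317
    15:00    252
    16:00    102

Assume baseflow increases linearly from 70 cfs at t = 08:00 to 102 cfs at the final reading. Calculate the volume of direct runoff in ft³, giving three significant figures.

Direct-runoff ordinates (Q − Q_b): 0.00, 296.00, 981.00, 677.00, 467.00, 323.00, 223.00, 154.00, 0.00 cfs.
ΣQ_DR = 3121 cfs.
With Δt = 1 h = 3600 s, V = ΣQ_DR · Δt = 3121 × 3600 = 1.12 × 10^7 ft³.

V ≈ 1.12 × 10^7 ft³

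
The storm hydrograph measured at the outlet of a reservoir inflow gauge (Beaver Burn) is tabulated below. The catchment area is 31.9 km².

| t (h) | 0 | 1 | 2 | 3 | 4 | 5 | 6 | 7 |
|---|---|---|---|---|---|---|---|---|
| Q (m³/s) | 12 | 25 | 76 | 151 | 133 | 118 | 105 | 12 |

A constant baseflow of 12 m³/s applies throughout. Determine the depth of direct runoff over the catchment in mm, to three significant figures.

d ≈ 60.5 mm

Direct runoff: 0.0, 13.0, 64.0, 139.0, 121.0, 106.0, 93.0, 0.0 m³/s; ΣQ_DR = 536.0 m³/s.
V = ΣQ_DR · Δt = 536.0 × 3600 s = 1.930 × 10^6 m³.
Over A = 31.9 km², depth = V / A = 60.5 mm.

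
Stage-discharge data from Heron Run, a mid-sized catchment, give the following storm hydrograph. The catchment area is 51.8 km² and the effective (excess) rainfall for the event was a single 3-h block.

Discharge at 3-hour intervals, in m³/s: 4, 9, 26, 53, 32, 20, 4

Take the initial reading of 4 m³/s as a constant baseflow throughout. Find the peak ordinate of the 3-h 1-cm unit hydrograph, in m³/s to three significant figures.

U_p ≈ 19.6 m³/s

Direct runoff: 0.0, 5.0, 22.0, 49.0, 28.0, 16.0, 0.0 m³/s; ΣQ_DR = 120.0 m³/s, peak = 49.0 m³/s.
Runoff depth d = ΣQ_DR·Δt / A = 120.0 × 10800 / (51.8 km²) = 25.02 mm.
The 1-cm UH is the DRH scaled by (10 mm)/d, so U_p = 49.0 × 10/25.02 = 19.6 m³/s.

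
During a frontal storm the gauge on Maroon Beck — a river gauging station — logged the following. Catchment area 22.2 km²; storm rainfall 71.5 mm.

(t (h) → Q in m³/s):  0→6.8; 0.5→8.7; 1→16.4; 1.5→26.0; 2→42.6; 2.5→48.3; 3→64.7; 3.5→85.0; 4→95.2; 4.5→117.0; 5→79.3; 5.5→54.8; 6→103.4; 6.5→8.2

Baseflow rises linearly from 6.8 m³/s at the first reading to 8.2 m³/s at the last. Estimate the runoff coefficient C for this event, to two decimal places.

C ≈ 0.74

ΣQ_DR = 651.4 m³/s; V = ΣQ_DR·Δt = 1.173 × 10^6 m³.
Runoff depth d = V / A = 52.82 mm.
C = d / P = 52.82 / 71.5 = 0.74.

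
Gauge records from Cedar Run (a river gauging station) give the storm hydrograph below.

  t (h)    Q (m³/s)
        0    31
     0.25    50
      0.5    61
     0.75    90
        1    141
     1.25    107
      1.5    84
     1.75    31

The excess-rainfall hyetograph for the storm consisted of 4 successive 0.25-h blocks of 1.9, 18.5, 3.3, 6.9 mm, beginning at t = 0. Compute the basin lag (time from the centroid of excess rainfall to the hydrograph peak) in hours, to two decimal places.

Centroid of excess rainfall: t_c = Σ P_i·t̄_i / ΣP_i = 0.4992 h (block centres at 0.125, 0.375, 0.625, 0.875 h).
Hydrograph peak occurs at t = 1 h, so basin lag t_L = 1 − 0.4992 = 0.50 h.

t_L ≈ 0.50 h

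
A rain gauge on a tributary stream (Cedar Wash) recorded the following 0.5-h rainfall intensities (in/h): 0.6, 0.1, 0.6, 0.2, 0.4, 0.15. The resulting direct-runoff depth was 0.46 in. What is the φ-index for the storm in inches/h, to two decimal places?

Only the 3 blocks with intensity above φ contribute runoff: 0.6, 0.6, 0.4 in/h.
Σ(I−φ)·Δt = d  ⇒  (0.6+0.6+0.4 − 3φ)·0.5 = 0.46
φ = (1.600 − 0.46/0.5) / 3 = 0.23 in/h.

φ ≈ 0.23 in/h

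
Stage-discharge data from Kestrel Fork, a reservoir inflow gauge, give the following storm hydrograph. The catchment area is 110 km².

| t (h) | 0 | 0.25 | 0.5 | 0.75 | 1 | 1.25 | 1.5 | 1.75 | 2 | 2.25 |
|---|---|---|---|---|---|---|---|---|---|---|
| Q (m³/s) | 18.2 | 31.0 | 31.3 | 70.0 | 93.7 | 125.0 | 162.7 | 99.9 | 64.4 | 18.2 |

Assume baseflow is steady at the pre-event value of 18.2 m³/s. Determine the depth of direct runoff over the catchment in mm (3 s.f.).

Direct runoff: 0.0, 12.8, 13.1, 51.8, 75.5, 106.8, 144.5, 81.7, 46.2, 0.0 m³/s; ΣQ_DR = 532.4 m³/s.
V = ΣQ_DR · Δt = 532.4 × 900 s = 4.792 × 10^5 m³.
Over A = 110 km², depth = V / A = 4.36 mm.

d ≈ 4.36 mm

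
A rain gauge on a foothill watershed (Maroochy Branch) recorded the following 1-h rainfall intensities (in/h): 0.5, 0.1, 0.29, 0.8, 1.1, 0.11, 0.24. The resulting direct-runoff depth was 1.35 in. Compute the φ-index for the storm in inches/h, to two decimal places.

φ ≈ 0.35 in/h

Only the 3 blocks with intensity above φ contribute runoff: 0.5, 0.8, 1.1 in/h.
Σ(I−φ)·Δt = d  ⇒  (0.5+0.8+1.1 − 3φ)·1 = 1.35
φ = (2.400 − 1.35/1) / 3 = 0.35 in/h.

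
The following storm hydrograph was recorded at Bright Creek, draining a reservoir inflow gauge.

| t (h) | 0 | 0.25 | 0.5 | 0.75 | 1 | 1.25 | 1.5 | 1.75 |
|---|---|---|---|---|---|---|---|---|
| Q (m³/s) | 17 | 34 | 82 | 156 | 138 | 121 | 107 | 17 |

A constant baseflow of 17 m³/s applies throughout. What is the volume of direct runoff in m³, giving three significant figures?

Direct-runoff ordinates (Q − Q_b): 0.0, 17.0, 65.0, 139.0, 121.0, 104.0, 90.0, 0.0 m³/s.
ΣQ_DR = 536.0 m³/s.
With Δt = 0.25 h = 900 s, V = ΣQ_DR · Δt = 536.0 × 900 = 4.82 × 10^5 m³.

V ≈ 4.82 × 10^5 m³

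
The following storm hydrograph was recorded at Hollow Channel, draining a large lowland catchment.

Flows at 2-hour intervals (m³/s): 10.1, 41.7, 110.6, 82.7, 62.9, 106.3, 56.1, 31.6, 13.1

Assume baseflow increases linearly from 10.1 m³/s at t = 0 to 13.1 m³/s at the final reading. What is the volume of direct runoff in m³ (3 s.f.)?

V ≈ 2.96 × 10^6 m³

Direct-runoff ordinates (Q − Q_b): 0.00, 31.23, 99.75, 71.47, 51.30, 94.33, 43.75, 18.88, 0.00 m³/s.
ΣQ_DR = 410.7 m³/s.
With Δt = 2 h = 7200 s, V = ΣQ_DR · Δt = 410.7 × 7200 = 2.96 × 10^6 m³.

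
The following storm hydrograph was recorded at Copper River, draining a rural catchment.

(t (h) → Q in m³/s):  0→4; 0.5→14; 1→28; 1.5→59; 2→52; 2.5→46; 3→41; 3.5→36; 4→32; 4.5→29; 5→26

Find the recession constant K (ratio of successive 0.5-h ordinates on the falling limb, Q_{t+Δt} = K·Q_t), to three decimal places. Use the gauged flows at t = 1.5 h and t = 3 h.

Using the recession-limb readings at t = 1.5 h and t = 3 h: Q falls from 59 to 41 m³/s over 3 intervals.
K = (Q₂/Q₁)^(1/3) = (41/59)^(1/3) = 0.886.

K ≈ 0.886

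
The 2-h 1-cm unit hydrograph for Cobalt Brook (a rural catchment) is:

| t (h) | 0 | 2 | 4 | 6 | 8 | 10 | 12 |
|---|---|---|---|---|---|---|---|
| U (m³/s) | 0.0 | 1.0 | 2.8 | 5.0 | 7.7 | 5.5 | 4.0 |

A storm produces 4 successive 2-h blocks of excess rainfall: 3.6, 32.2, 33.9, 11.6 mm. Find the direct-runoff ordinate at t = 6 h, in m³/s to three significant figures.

Q ≈ 14.2 m³/s

By discrete convolution, Q_j = Σ (P_i / 10 mm) · U_{j−i}.
At t = 6 h (j=3): Q = (3.6/10)·5.0 + (32.2/10)·2.8 + (33.9/10)·1.0 + (11.6/10)·0.0 = 14.2 m³/s.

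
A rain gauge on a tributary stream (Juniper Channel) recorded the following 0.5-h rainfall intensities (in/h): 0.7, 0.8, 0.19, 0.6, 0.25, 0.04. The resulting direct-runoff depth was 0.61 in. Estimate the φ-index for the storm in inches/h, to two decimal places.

φ ≈ 0.29 in/h

Only the 3 blocks with intensity above φ contribute runoff: 0.7, 0.8, 0.6 in/h.
Σ(I−φ)·Δt = d  ⇒  (0.7+0.8+0.6 − 3φ)·0.5 = 0.61
φ = (2.100 − 0.61/0.5) / 3 = 0.29 in/h.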